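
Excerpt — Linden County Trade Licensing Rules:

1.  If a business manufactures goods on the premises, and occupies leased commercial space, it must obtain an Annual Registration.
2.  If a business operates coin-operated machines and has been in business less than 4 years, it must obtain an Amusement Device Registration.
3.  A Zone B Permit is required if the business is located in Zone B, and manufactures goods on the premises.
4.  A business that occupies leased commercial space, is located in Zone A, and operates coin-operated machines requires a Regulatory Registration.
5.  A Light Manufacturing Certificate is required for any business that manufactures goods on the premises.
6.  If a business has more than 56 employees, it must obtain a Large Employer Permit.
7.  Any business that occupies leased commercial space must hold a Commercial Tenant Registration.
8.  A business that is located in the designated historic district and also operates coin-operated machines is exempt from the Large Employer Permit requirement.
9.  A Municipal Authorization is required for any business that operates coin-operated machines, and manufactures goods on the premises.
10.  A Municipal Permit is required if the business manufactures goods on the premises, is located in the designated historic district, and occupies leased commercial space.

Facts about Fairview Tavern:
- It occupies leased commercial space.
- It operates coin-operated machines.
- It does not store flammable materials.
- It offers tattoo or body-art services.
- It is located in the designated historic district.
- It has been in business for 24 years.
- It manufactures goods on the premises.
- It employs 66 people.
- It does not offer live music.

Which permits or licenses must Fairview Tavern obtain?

Annual Registration, Commercial Tenant Registration, Light Manufacturing Certificate, Municipal Authorization, Municipal Permit

1. manufactures goods on the premises; occupies leased commercial space → Annual Registration required.
2. operates coin-operated machines; years in business 24 ≥ 4 → Amusement Device Registration not required.
3. is located in the designated historic district (not: is located in Zone B); manufactures goods on the premises → Zone B Permit not required.
4. occupies leased commercial space; is located in the designated historic district (not: is located in Zone A); operates coin-operated machines → Regulatory Registration not required.
5. manufactures goods on the premises → Light Manufacturing Certificate required.
6. employees 66 > 56 → Large Employer Permit required.
7. occupies leased commercial space → Commercial Tenant Registration required.
8. is located in the designated historic district; operates coin-operated machines → exempt from Large Employer Permit.
9. operates coin-operated machines; manufactures goods on the premises → Municipal Authorization required.
10. manufactures goods on the premises; is located in the designated historic district; occupies leased commercial space → Municipal Permit required.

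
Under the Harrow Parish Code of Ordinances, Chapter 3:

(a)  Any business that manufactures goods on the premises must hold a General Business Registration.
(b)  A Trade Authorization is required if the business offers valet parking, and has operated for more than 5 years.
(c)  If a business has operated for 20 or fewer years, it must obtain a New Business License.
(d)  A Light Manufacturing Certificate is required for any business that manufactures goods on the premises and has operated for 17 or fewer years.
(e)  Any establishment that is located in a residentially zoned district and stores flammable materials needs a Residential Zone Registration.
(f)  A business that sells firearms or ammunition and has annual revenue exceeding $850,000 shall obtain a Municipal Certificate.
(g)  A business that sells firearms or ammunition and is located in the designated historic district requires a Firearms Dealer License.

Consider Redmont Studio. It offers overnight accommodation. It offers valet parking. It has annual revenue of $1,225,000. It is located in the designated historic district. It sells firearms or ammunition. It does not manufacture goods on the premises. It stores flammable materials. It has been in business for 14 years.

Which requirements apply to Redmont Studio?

Firearms Dealer License, Municipal Certificate, New Business License, Trade Authorization

(a) does not manufacture goods on the premises → General Business Registration not required.
(b) offers valet parking; years in business 14 > 5 → Trade Authorization required.
(c) years in business 14 ≤ 20 → New Business License required.
(d) does not manufacture goods on the premises; years in business 14 ≤ 17 → Light Manufacturing Certificate not required.
(e) is located in the designated historic district (not: is located in a residentially zoned district); stores flammable materials → Residential Zone Registration not required.
(f) sells firearms or ammunition; revenue $1,225,000 > $850,000 → Municipal Certificate required.
(g) sells firearms or ammunition; is located in the designated historic district → Firearms Dealer License required.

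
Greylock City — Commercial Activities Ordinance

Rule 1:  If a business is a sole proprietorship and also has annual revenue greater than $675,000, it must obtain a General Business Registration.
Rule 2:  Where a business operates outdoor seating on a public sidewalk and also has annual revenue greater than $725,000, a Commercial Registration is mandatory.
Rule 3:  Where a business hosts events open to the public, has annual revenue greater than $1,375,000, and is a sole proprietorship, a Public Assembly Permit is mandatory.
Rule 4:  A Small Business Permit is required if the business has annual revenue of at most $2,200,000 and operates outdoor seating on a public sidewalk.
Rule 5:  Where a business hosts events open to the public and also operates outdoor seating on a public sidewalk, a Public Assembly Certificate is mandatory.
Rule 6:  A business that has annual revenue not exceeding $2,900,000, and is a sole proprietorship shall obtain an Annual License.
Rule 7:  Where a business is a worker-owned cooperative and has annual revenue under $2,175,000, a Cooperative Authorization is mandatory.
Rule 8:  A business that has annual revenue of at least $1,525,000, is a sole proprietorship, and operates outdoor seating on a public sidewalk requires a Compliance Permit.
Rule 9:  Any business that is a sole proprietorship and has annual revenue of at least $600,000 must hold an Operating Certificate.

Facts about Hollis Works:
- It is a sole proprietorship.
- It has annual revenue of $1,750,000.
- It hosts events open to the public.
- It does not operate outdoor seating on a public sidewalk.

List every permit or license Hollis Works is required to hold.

Annual License, General Business Registration, Operating Certificate, Public Assembly Permit

Rule 1: is a sole proprietorship; revenue $1,750,000 > $675,000 → General Business Registration required.
Rule 2: does not operate outdoor seating on a public sidewalk; revenue $1,750,000 > $725,000 → Commercial Registration not required.
Rule 3: hosts events open to the public; revenue $1,750,000 > $1,375,000; is a sole proprietorship → Public Assembly Permit required.
Rule 4: revenue $1,750,000 ≤ $2,200,000; does not operate outdoor seating on a public sidewalk → Small Business Permit not required.
Rule 5: hosts events open to the public; does not operate outdoor seating on a public sidewalk → Public Assembly Certificate not required.
Rule 6: revenue $1,750,000 ≤ $2,900,000; is a sole proprietorship → Annual License required.
Rule 7: is a sole proprietorship (not: is a worker-owned cooperative); revenue $1,750,000 < $2,175,000 → Cooperative Authorization not required.
Rule 8: revenue $1,750,000 ≥ $1,525,000; is a sole proprietorship; does not operate outdoor seating on a public sidewalk → Compliance Permit not required.
Rule 9: is a sole proprietorship; revenue $1,750,000 ≥ $600,000 → Operating Certificate required.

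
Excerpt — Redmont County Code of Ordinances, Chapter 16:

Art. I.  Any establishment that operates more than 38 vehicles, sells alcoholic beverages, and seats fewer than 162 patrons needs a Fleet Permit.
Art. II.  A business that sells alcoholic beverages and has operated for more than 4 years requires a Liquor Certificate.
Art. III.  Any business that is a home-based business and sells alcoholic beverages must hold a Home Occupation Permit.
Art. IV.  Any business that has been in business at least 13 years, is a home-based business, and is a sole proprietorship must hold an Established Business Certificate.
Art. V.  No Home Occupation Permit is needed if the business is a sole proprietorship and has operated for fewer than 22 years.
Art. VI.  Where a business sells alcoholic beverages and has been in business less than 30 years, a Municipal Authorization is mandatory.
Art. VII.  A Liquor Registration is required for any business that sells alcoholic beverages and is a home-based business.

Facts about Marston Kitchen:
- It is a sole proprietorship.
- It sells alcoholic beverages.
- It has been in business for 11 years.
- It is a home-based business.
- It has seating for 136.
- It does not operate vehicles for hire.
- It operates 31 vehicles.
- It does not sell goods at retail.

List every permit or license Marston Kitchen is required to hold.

Art. I. vehicles 31 ≤ 38; sells alcoholic beverages; seating 136 < 162 → Fleet Permit not required.
Art. II. sells alcoholic beverages; years in business 11 > 4 → Liquor Certificate required.
Art. III. is a home-based business; sells alcoholic beverages → Home Occupation Permit required.
Art. IV. years in business 11 < 13; is a home-based business; is a sole proprietorship → Established Business Certificate not required.
Art. V. is a sole proprietorship; years in business 11 < 22 → exempt from Home Occupation Permit.
Art. VI. sells alcoholic beverages; years in business 11 < 30 → Municipal Authorization required.
Art. VII. sells alcoholic beverages; is a home-based business → Liquor Registration required.

Liquor Certificate, Liquor Registration, Municipal Authorization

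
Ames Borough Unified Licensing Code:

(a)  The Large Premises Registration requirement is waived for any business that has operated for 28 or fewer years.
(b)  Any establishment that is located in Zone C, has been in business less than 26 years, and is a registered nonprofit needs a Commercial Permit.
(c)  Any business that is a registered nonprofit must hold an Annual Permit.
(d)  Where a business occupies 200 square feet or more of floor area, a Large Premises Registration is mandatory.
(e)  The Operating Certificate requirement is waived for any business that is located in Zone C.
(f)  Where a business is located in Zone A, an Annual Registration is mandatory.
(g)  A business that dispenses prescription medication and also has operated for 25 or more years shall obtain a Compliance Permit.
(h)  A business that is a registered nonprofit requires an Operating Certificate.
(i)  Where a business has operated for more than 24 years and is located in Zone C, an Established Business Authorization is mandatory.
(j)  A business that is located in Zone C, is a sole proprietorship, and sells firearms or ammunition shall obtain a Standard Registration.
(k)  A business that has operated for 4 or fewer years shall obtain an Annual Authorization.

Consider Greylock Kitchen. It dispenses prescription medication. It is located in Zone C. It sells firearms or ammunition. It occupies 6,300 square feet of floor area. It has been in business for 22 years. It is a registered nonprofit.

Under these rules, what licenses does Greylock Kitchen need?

Annual Permit, Commercial Permit

(a) years in business 22 ≤ 28 → exempt from Large Premises Registration.
(b) is located in Zone C; years in business 22 < 26; is a registered nonprofit → Commercial Permit required.
(c) is a registered nonprofit → Annual Permit required.
(d) floor area 6,300 square feet ≥ 200 square feet → Large Premises Registration required.
(e) is located in Zone C → exempt from Operating Certificate.
(f) is located in Zone C (not: is located in Zone A) → Annual Registration not required.
(g) dispenses prescription medication; years in business 22 < 25 → Compliance Permit not required.
(h) is a registered nonprofit → Operating Certificate required.
(i) years in business 22 ≤ 24; is located in Zone C → Established Business Authorization not required.
(j) is located in Zone C; is a registered nonprofit (not: is a sole proprietorship); sells firearms or ammunition → Standard Registration not required.
(k) years in business 22 > 4 → Annual Authorization not required.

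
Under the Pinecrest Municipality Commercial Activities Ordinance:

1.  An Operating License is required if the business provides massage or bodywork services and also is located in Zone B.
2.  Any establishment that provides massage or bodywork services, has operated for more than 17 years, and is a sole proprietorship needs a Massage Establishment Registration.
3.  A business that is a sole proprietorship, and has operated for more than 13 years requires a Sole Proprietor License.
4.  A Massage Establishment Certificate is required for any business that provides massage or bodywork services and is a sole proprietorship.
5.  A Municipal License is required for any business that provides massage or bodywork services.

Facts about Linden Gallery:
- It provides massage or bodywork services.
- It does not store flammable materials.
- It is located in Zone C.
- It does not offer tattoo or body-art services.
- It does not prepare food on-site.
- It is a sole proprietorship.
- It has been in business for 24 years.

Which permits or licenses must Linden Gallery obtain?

1. provides massage or bodywork services; is located in Zone C (not: is located in Zone B) → Operating License not required.
2. provides massage or bodywork services; years in business 24 > 17; is a sole proprietorship → Massage Establishment Registration required.
3. is a sole proprietorship; years in business 24 > 13 → Sole Proprietor License required.
4. provides massage or bodywork services; is a sole proprietorship → Massage Establishment Certificate required.
5. provides massage or bodywork services → Municipal License required.

Massage Establishment Certificate, Massage Establishment Registration, Municipal License, Sole Proprietor License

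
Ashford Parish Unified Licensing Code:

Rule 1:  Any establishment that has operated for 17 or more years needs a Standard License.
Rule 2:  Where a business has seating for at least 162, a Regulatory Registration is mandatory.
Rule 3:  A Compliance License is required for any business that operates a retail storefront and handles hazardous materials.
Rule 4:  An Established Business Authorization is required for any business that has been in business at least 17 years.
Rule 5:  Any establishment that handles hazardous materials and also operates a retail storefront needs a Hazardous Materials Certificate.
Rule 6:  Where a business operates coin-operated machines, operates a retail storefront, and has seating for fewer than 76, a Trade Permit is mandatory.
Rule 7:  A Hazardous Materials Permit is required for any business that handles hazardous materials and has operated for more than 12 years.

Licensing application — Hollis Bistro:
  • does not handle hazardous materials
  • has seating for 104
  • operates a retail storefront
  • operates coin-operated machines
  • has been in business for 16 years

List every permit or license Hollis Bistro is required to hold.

None

Rule 1: years in business 16 < 17 → Standard License not required.
Rule 2: seating 104 < 162 → Regulatory Registration not required.
Rule 3: operates a retail storefront; does not handle hazardous materials → Compliance License not required.
Rule 4: years in business 16 < 17 → Established Business Authorization not required.
Rule 5: does not handle hazardous materials; operates a retail storefront → Hazardous Materials Certificate not required.
Rule 6: operates coin-operated machines; operates a retail storefront; seating 104 ≥ 76 → Trade Permit not required.
Rule 7: does not handle hazardous materials; years in business 16 > 12 → Hazardous Materials Permit not required.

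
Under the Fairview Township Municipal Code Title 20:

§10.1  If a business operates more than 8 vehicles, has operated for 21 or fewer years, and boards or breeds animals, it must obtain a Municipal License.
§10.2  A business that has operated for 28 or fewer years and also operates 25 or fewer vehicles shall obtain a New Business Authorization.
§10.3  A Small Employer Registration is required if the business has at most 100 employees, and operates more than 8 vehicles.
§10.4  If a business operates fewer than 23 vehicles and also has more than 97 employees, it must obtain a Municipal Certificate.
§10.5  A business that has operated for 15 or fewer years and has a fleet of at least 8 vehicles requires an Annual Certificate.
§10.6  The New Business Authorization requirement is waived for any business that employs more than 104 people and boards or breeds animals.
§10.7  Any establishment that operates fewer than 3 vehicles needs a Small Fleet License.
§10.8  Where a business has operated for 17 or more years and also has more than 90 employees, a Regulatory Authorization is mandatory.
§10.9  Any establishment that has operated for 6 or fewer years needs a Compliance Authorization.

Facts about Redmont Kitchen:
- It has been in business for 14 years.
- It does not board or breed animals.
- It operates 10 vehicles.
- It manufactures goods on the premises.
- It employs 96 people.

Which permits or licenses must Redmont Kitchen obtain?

Annual Certificate, New Business Authorization, Small Employer Registration

§10.1 vehicles 10 > 8; years in business 14 ≤ 21; does not board or breed animals → Municipal License not required.
§10.2 years in business 14 ≤ 28; vehicles 10 ≤ 25 → New Business Authorization required.
§10.3 employees 96 ≤ 100; vehicles 10 > 8 → Small Employer Registration required.
§10.4 vehicles 10 < 23; employees 96 ≤ 97 → Municipal Certificate not required.
§10.5 years in business 14 ≤ 15; vehicles 10 ≥ 8 → Annual Certificate required.
§10.6 employees 96 ≤ 104; does not board or breed animals → New Business Authorization exemption does not apply.
§10.7 vehicles 10 ≥ 3 → Small Fleet License not required.
§10.8 years in business 14 < 17; employees 96 > 90 → Regulatory Authorization not required.
§10.9 years in business 14 > 6 → Compliance Authorization not required.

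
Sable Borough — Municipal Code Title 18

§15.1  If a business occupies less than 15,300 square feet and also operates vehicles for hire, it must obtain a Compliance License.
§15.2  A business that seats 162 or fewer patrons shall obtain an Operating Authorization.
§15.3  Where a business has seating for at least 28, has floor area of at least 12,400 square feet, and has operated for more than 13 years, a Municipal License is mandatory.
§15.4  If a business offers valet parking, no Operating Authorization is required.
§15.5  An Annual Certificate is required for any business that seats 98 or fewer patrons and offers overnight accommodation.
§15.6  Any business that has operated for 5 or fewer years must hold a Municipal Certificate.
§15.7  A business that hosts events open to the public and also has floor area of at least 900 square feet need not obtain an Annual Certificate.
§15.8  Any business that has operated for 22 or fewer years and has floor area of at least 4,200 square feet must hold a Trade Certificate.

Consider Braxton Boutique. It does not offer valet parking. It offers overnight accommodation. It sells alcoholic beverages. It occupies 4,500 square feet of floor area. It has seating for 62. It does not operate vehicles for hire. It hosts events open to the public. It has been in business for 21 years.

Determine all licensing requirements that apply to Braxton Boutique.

Operating Authorization, Trade Certificate

§15.1 floor area 4,500 square feet < 15,300 square feet; does not operate vehicles for hire → Compliance License not required.
§15.2 seating 62 ≤ 162 → Operating Authorization required.
§15.3 seating 62 ≥ 28; floor area 4,500 square feet < 12,400 square feet; years in business 21 > 13 → Municipal License not required.
§15.4 does not offer valet parking → Operating Authorization exemption does not apply.
§15.5 seating 62 ≤ 98; offers overnight accommodation → Annual Certificate required.
§15.6 years in business 21 > 5 → Municipal Certificate not required.
§15.7 hosts events open to the public; floor area 4,500 square feet ≥ 900 square feet → exempt from Annual Certificate.
§15.8 years in business 21 ≤ 22; floor area 4,500 square feet ≥ 4,200 square feet → Trade Certificate required.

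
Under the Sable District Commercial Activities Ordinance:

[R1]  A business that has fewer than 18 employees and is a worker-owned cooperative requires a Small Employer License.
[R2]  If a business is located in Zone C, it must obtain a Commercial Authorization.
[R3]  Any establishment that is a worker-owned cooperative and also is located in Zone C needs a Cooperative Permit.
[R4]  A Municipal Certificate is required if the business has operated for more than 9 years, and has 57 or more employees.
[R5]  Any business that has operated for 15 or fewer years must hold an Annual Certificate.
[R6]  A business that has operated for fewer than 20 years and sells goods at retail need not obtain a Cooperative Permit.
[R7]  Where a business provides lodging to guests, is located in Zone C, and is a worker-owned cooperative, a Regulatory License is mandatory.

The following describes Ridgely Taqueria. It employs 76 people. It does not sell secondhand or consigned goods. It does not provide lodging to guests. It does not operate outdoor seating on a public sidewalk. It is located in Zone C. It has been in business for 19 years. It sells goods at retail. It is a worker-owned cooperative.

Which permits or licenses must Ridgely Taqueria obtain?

Commercial Authorization, Municipal Certificate

[R1] employees 76 ≥ 18; is a worker-owned cooperative → Small Employer License not required.
[R2] is located in Zone C → Commercial Authorization required.
[R3] is a worker-owned cooperative; is located in Zone C → Cooperative Permit required.
[R4] years in business 19 > 9; employees 76 ≥ 57 → Municipal Certificate required.
[R5] years in business 19 > 15 → Annual Certificate not required.
[R6] years in business 19 < 20; sells goods at retail → exempt from Cooperative Permit.
[R7] does not provide lodging to guests; is located in Zone C; is a worker-owned cooperative → Regulatory License not required.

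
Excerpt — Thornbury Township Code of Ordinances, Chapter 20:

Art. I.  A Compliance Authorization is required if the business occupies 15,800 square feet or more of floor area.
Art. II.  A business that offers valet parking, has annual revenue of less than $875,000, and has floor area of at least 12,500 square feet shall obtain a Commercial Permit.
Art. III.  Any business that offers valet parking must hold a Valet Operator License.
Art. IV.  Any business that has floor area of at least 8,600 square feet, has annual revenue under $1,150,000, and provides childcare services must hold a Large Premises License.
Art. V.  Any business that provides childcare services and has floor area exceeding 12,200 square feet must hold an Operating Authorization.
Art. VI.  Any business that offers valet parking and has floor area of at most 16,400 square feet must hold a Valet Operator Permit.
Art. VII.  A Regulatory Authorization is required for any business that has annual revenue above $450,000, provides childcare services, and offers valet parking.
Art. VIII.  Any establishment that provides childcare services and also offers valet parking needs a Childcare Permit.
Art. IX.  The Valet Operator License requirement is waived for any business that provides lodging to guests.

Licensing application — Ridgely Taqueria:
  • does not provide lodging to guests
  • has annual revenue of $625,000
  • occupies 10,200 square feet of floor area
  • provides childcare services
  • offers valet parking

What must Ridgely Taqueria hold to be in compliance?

Childcare Permit, Large Premises License, Regulatory Authorization, Valet Operator License, Valet Operator Permit

Art. I. floor area 10,200 square feet < 15,800 square feet → Compliance Authorization not required.
Art. II. offers valet parking; revenue $625,000 < $875,000; floor area 10,200 square feet < 12,500 square feet → Commercial Permit not required.
Art. III. offers valet parking → Valet Operator License required.
Art. IV. floor area 10,200 square feet ≥ 8,600 square feet; revenue $625,000 < $1,150,000; provides childcare services → Large Premises License required.
Art. V. provides childcare services; floor area 10,200 square feet ≤ 12,200 square feet → Operating Authorization not required.
Art. VI. offers valet parking; floor area 10,200 square feet ≤ 16,400 square feet → Valet Operator Permit required.
Art. VII. revenue $625,000 > $450,000; provides childcare services; offers valet parking → Regulatory Authorization required.
Art. VIII. provides childcare services; offers valet parking → Childcare Permit required.
Art. IX. does not provide lodging to guests → Valet Operator License exemption does not apply.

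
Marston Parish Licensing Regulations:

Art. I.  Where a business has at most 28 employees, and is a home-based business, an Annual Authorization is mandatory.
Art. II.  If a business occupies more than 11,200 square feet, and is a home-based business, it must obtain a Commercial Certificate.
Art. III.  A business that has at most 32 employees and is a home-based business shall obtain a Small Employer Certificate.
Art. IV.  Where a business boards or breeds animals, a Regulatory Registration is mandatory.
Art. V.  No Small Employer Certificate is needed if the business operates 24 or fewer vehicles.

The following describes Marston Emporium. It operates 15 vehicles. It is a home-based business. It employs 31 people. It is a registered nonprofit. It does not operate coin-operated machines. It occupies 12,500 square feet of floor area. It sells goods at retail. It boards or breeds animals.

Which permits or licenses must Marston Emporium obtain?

Commercial Certificate, Regulatory Registration

Art. I. employees 31 > 28; is a home-based business → Annual Authorization not required.
Art. II. floor area 12,500 square feet > 11,200 square feet; is a home-based business → Commercial Certificate required.
Art. III. employees 31 ≤ 32; is a home-based business → Small Employer Certificate required.
Art. IV. boards or breeds animals → Regulatory Registration required.
Art. V. vehicles 15 ≤ 24 → exempt from Small Employer Certificate.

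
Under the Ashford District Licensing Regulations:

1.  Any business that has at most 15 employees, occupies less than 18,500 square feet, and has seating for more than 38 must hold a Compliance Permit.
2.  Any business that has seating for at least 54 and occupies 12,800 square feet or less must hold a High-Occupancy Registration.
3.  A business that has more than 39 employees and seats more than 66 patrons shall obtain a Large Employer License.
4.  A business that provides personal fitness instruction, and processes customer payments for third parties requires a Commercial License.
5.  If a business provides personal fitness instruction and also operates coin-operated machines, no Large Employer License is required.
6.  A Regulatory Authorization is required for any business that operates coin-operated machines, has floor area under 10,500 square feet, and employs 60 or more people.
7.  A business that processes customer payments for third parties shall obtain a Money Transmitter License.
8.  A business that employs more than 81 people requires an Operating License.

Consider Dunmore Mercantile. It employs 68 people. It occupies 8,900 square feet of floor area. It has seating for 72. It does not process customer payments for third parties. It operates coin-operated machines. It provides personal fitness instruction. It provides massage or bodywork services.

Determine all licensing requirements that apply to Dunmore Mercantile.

1. employees 68 > 15; floor area 8,900 square feet < 18,500 square feet; seating 72 > 38 → Compliance Permit not required.
2. seating 72 ≥ 54; floor area 8,900 square feet ≤ 12,800 square feet → High-Occupancy Registration required.
3. employees 68 > 39; seating 72 > 66 → Large Employer License required.
4. provides personal fitness instruction; does not process customer payments for third parties → Commercial License not required.
5. provides personal fitness instruction; operates coin-operated machines → exempt from Large Employer License.
6. operates coin-operated machines; floor area 8,900 square feet < 10,500 square feet; employees 68 ≥ 60 → Regulatory Authorization required.
7. does not process customer payments for third parties → Money Transmitter License not required.
8. employees 68 ≤ 81 → Operating License not required.

High-Occupancy Registration, Regulatory Authorization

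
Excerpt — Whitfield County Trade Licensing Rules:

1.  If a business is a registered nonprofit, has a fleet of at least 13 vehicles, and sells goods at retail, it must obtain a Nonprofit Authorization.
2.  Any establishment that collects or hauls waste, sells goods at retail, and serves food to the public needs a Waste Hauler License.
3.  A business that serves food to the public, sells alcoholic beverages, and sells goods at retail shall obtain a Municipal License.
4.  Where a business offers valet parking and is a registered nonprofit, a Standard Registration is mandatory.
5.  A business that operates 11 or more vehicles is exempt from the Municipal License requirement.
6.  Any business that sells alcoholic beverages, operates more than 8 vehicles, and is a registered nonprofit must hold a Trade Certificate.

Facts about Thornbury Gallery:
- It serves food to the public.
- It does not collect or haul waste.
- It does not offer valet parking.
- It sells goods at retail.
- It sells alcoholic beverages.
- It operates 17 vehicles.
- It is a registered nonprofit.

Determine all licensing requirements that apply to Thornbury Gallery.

Nonprofit Authorization, Trade Certificate

1. is a registered nonprofit; vehicles 17 ≥ 13; sells goods at retail → Nonprofit Authorization required.
2. does not collect or haul waste; sells goods at retail; serves food to the public → Waste Hauler License not required.
3. serves food to the public; sells alcoholic beverages; sells goods at retail → Municipal License required.
4. does not offer valet parking; is a registered nonprofit → Standard Registration not required.
5. vehicles 17 ≥ 11 → exempt from Municipal License.
6. sells alcoholic beverages; vehicles 17 > 8; is a registered nonprofit → Trade Certificate required.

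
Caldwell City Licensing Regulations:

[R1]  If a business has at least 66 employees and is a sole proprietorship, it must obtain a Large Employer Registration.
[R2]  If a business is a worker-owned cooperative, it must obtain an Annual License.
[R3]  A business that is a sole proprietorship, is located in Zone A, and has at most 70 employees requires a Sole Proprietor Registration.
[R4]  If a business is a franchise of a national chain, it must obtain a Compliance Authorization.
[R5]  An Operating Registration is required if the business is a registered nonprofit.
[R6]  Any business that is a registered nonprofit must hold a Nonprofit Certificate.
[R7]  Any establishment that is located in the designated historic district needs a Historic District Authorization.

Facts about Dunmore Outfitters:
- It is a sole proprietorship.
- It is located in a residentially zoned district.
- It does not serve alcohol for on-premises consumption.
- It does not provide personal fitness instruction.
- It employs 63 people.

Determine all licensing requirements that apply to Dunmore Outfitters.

[R1] employees 63 < 66; is a sole proprietorship → Large Employer Registration not required.
[R2] is a sole proprietorship (not: is a worker-owned cooperative) → Annual License not required.
[R3] is a sole proprietorship; is located in a residentially zoned district (not: is located in Zone A); employees 63 ≤ 70 → Sole Proprietor Registration not required.
[R4] is a sole proprietorship (not: is a franchise of a national chain) → Compliance Authorization not required.
[R5] is a sole proprietorship (not: is a registered nonprofit) → Operating Registration not required.
[R6] is a sole proprietorship (not: is a registered nonprofit) → Nonprofit Certificate not required.
[R7] is located in a residentially zoned district (not: is located in the designated historic district) → Historic District Authorization not required.

None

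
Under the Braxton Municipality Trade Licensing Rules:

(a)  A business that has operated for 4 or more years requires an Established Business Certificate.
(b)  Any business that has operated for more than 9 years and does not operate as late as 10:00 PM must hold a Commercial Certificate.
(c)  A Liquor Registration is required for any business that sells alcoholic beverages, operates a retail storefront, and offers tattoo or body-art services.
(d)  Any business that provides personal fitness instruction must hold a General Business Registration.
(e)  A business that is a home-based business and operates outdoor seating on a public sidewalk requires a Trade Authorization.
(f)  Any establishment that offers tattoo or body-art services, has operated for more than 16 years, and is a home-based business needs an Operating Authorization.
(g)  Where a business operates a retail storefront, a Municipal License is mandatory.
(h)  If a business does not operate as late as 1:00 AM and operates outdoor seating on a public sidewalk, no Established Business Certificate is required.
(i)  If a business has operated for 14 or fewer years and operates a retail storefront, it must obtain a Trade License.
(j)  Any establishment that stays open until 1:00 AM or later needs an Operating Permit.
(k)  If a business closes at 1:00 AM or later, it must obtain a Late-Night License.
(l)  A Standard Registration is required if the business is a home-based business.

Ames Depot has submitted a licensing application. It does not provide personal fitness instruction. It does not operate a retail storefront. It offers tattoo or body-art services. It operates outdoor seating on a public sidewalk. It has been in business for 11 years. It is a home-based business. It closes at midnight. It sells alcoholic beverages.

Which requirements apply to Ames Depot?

(a) years in business 11 ≥ 4 → Established Business Certificate required.
(b) years in business 11 > 9; closes midnight, after 10:00 PM → Commercial Certificate not required.
(c) sells alcoholic beverages; does not operate a retail storefront; offers tattoo or body-art services → Liquor Registration not required.
(d) does not provide personal fitness instruction → General Business Registration not required.
(e) is a home-based business; operates outdoor seating on a public sidewalk → Trade Authorization required.
(f) offers tattoo or body-art services; years in business 11 ≤ 16; is a home-based business → Operating Authorization not required.
(g) does not operate a retail storefront → Municipal License not required.
(h) closes midnight, at/before 1:00 AM; operates outdoor seating on a public sidewalk → exempt from Established Business Certificate.
(i) years in business 11 ≤ 14; does not operate a retail storefront → Trade License not required.
(j) closes midnight, at/before 1:00 AM → Operating Permit not required.
(k) closes midnight, at/before 1:00 AM → Late-Night License not required.
(l) is a home-based business → Standard Registration required.

Standard Registration, Trade Authorization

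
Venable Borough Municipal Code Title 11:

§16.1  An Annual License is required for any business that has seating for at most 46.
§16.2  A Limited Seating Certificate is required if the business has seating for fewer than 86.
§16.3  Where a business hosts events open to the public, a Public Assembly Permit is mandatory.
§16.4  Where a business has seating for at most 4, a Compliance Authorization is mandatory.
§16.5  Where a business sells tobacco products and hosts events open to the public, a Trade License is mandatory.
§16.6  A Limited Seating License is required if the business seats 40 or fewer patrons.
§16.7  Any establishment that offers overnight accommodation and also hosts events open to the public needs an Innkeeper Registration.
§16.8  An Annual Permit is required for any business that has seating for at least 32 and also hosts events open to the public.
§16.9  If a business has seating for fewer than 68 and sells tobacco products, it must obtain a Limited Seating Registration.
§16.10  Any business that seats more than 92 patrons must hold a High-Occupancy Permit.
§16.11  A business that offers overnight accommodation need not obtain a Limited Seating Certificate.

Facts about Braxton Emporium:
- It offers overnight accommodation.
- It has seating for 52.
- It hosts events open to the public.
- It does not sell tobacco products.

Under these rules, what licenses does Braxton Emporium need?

§16.1 seating 52 > 46 → Annual License not required.
§16.2 seating 52 < 86 → Limited Seating Certificate required.
§16.3 hosts events open to the public → Public Assembly Permit required.
§16.4 seating 52 > 4 → Compliance Authorization not required.
§16.5 does not sell tobacco products; hosts events open to the public → Trade License not required.
§16.6 seating 52 > 40 → Limited Seating License not required.
§16.7 offers overnight accommodation; hosts events open to the public → Innkeeper Registration required.
§16.8 seating 52 ≥ 32; hosts events open to the public → Annual Permit required.
§16.9 seating 52 < 68; does not sell tobacco products → Limited Seating Registration not required.
§16.10 seating 52 ≤ 92 → High-Occupancy Permit not required.
§16.11 offers overnight accommodation → exempt from Limited Seating Certificate.

Annual Permit, Innkeeper Registration, Public Assembly Permit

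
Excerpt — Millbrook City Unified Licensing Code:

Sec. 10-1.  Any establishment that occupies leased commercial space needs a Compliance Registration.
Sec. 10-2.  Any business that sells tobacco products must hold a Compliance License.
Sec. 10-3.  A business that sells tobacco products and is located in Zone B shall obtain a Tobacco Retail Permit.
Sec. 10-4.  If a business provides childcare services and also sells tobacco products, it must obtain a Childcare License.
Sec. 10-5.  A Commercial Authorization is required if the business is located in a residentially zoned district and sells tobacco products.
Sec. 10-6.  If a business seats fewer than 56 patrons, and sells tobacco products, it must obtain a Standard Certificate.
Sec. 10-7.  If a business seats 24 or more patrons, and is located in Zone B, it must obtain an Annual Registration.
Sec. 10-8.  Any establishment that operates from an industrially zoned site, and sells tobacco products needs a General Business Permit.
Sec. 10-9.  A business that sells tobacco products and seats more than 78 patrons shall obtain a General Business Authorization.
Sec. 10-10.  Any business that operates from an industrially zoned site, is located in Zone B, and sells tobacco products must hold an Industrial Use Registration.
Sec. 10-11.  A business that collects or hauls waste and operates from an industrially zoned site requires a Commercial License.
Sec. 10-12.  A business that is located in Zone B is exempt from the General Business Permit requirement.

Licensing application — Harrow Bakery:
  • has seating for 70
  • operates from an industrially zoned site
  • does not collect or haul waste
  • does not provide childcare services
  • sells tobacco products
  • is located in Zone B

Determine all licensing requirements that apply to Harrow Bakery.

Annual Registration, Compliance License, Industrial Use Registration, Tobacco Retail Permit

Sec. 10-1. operates from an industrially zoned site (not: occupies leased commercial space) → Compliance Registration not required.
Sec. 10-2. sells tobacco products → Compliance License required.
Sec. 10-3. sells tobacco products; is located in Zone B → Tobacco Retail Permit required.
Sec. 10-4. does not provide childcare services; sells tobacco products → Childcare License not required.
Sec. 10-5. is located in Zone B (not: is located in a residentially zoned district); sells tobacco products → Commercial Authorization not required.
Sec. 10-6. seating 70 ≥ 56; sells tobacco products → Standard Certificate not required.
Sec. 10-7. seating 70 ≥ 24; is located in Zone B → Annual Registration required.
Sec. 10-8. operates from an industrially zoned site; sells tobacco products → General Business Permit required.
Sec. 10-9. sells tobacco products; seating 70 ≤ 78 → General Business Authorization not required.
Sec. 10-10. operates from an industrially zoned site; is located in Zone B; sells tobacco products → Industrial Use Registration required.
Sec. 10-11. does not collect or haul waste; operates from an industrially zoned site → Commercial License not required.
Sec. 10-12. is located in Zone B → exempt from General Business Permit.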